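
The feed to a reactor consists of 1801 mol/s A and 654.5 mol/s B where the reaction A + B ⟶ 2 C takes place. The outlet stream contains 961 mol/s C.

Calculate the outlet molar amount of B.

For C: n = n₀ + 2ξ → 961 = 0 + 2ξ, giving ξ = 480.5 mol/s.
Outlet amounts (n = n₀ + ν ξ):
  A: 1801 − 1(480.5) = 1320
  B: 654.5 − 1(480.5) = 174
  C: 0 + 2(480.5) = 961

174 mol/s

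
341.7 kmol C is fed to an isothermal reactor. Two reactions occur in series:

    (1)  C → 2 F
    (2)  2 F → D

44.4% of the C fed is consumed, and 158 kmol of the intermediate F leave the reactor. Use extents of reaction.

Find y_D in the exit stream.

0.173

Conversion of C: C consumed = 1ξ₁ = 0.444 × 341.7 → ξ₁ = 151.7 kmol.
F balance: n_F = 0 + 2ξ₁ − 2ξ₂ = 158 → ξ₂ = (2·151.7 − 158)/2 = 72.71 kmol.
Outlet amounts (n = n₀ + Σ ν·ξ):
  C: 341.7 − 1(151.7) = 190
  F: 0 + 2(151.7) − 2(72.71) = 158
  D: 0 + 1(72.71) = 72.71
Total out = 420.7 kmol; y_D = 72.71 / 420.7 = 0.1728.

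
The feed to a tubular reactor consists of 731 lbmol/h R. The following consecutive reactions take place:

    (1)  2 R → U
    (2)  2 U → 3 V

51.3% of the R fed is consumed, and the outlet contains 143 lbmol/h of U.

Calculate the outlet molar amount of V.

66.8 lbmol/h

Conversion of R: R consumed = 2ξ₁ = 0.513 × 731 → ξ₁ = 187.5 lbmol/h.
U balance: n_U = 0 + 1ξ₁ − 2ξ₂ = 143 → ξ₂ = (1·187.5 − 143)/2 = 22.25 lbmol/h.
Outlet amounts (n = n₀ + Σ ν·ξ):
  R: 731 − 2(187.5) = 356
  U: 0 + 1(187.5) − 2(22.25) = 143
  V: 0 + 3(22.25) = 66.75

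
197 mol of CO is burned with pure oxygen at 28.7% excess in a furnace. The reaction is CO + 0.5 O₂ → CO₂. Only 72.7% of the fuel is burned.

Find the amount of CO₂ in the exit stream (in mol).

Stoichiometric O₂ = 0.5 × 197 = 98.5 mol; O₂ fed = 98.5 × 1.287 = 126.8 mol.
Fuel reacted = 0.727 × 197 → ξ = 143.2 mol.
Outlet (n = n₀ + ν ξ):
  CO: 197 − 1(143.2) = 53.78
  O₂: 126.8 − 0.5(143.2) = 55.16
  CO₂: 0 + 1(143.2) = 143.2

143 mol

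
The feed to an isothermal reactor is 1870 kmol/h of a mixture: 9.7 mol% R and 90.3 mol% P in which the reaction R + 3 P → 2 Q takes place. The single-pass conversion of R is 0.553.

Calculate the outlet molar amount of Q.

201 kmol/h

R reacted = 0.553 × 181.4 = 100.3 kmol/h; ν_R = −1, so ξ = 100.3/1 = 100.3 kmol/h.
Outlet amounts (n = n₀ + ν ξ):
  R: 181.4 − 1(100.3) = 81.08
  P: 1689 − 3(100.3) = 1388
  Q: 0 + 2(100.3) = 200.6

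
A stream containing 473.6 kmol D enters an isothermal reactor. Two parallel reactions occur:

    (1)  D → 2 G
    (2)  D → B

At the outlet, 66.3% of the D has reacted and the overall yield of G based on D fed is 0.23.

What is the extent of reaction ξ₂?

Yield of G: 2ξ₁ / 473.6 = 0.23 → ξ₁ = 54.46 kmol.
Conversion of D: 1ξ₁ + 1ξ₂ = 0.663 × 473.6 = 314 → ξ₂ = 259.5 kmol.
Outlet amounts (n = n₀ + Σ ν·ξ):
  D: 473.6 − 1(54.46) − 1(259.5) = 159.6
  G: 0 + 2(54.46) = 108.9
  B: 0 + 1(259.5) = 259.5

ξ₂ = 260 kmol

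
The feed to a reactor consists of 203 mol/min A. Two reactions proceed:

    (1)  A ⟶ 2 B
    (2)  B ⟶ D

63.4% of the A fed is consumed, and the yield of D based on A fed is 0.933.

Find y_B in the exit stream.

0.205

Conversion of A: A consumed = 1ξ₁ = 0.634 × 203 → ξ₁ = 128.7 mol/min.
Yield of D: 1ξ₂ / 203 = 0.933 → ξ₂ = 189.4 mol/min.
Outlet amounts (n = n₀ + Σ ν·ξ):
  A: 203 − 1(128.7) = 74.3
  B: 0 + 2(128.7) − 1(189.4) = 68
  D: 0 + 1(189.4) = 189.4
Total out = 331.7 mol/min; y_B = 68 / 331.7 = 0.205.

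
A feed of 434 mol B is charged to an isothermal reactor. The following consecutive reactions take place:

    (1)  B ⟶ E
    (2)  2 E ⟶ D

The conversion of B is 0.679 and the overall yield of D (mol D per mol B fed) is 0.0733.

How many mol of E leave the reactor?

Conversion of B: B consumed = 1ξ₁ = 0.679 × 434 → ξ₁ = 294.7 mol.
Yield of D: 1ξ₂ / 434 = 0.0733 → ξ₂ = 31.81 mol.
Outlet amounts (n = n₀ + Σ ν·ξ):
  B: 434 − 1(294.7) = 139.3
  E: 0 + 1(294.7) − 2(31.81) = 231.1
  D: 0 + 1(31.81) = 31.81

231 mol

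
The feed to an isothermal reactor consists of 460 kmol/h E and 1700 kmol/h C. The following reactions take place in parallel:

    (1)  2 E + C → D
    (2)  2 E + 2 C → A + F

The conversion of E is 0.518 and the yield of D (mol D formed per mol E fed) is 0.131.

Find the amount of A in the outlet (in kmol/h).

Yield of D: 1ξ₁ / 460 = 0.131 → ξ₁ = 60.26 kmol/h.
Conversion of E: 2ξ₁ + 2ξ₂ = 0.518 × 460 = 238.3 → ξ₂ = 58.88 kmol/h.
Outlet amounts (n = n₀ + Σ ν·ξ):
  E: 460 − 2(60.26) − 2(58.88) = 221.7
  C: 1700 − 1(60.26) − 2(58.88) = 1522
  D: 0 + 1(60.26) = 60.26
  A: 0 + 1(58.88) = 58.88
  F: 0 + 1(58.88) = 58.88

58.9 kmol/h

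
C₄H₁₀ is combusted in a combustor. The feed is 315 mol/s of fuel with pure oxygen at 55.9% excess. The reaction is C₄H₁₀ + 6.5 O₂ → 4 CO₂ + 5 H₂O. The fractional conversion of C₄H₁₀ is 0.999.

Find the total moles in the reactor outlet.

3980 mol/s

Stoichiometric O₂ = 6.5 × 315 = 2048 mol/s; O₂ fed = 2048 × 1.559 = 3192 mol/s.
Fuel reacted = 0.999 × 315 → ξ = 314.7 mol/s.
Outlet (n = n₀ + ν ξ):
  C₄H₁₀: 315 − 1(314.7) = 0.315
  O₂: 3192 − 6.5(314.7) = 1147
  CO₂: 0 + 4(314.7) = 1259
  H₂O: 0 + 5(314.7) = 1573
Total out = 0.315 + 1147 + 1259 + 1573 = 3979 mol/s.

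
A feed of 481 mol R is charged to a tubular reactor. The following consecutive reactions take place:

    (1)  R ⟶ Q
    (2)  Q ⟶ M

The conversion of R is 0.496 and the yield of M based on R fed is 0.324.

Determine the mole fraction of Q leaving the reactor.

0.172

Conversion of R: R consumed = 1ξ₁ = 0.496 × 481 → ξ₁ = 238.6 mol.
Yield of M: 1ξ₂ / 481 = 0.324 → ξ₂ = 155.8 mol.
Outlet amounts (n = n₀ + Σ ν·ξ):
  R: 481 − 1(238.6) = 242.4
  Q: 0 + 1(238.6) − 1(155.8) = 82.73
  M: 0 + 1(155.8) = 155.8
Total out = 481 mol; y_Q = 82.73 / 481 = 0.172.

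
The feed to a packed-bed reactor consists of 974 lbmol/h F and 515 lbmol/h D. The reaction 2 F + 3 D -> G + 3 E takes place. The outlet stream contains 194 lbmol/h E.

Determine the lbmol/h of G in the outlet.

64.7 lbmol/h

For E: n = n₀ + 3ξ → 194 = 0 + 3ξ, giving ξ = 64.67 lbmol/h.
Outlet amounts (n = n₀ + ν ξ):
  F: 974 − 2(64.67) = 844.7
  D: 515 − 3(64.67) = 321
  G: 0 + 1(64.67) = 64.67
  E: 0 + 3(64.67) = 194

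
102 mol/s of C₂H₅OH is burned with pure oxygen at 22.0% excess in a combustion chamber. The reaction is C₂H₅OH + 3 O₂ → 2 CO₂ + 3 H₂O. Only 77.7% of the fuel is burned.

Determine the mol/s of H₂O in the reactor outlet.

238 mol/s

Stoichiometric O₂ = 3 × 102 = 306 mol/s; O₂ fed = 306 × 1.220 = 373.3 mol/s.
Fuel reacted = 0.777 × 102 → ξ = 79.25 mol/s.
Outlet (n = n₀ + ν ξ):
  C₂H₅OH: 102 − 1(79.25) = 22.75
  O₂: 373.3 − 3(79.25) = 135.6
  CO₂: 0 + 2(79.25) = 158.5
  H₂O: 0 + 3(79.25) = 237.8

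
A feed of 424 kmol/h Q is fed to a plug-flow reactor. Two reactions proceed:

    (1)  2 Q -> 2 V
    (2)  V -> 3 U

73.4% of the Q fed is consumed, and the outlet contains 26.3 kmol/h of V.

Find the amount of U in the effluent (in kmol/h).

Conversion of Q: Q consumed = 2ξ₁ = 0.734 × 424 → ξ₁ = 155.6 kmol/h.
V balance: n_V = 0 + 2ξ₁ − 1ξ₂ = 26.3 → ξ₂ = (2·155.6 − 26.3)/1 = 284.9 kmol/h.
Outlet amounts (n = n₀ + Σ ν·ξ):
  Q: 424 − 2(155.6) = 112.8
  V: 0 + 2(155.6) − 1(284.9) = 26.3
  U: 0 + 3(284.9) = 854.7

855 kmol/h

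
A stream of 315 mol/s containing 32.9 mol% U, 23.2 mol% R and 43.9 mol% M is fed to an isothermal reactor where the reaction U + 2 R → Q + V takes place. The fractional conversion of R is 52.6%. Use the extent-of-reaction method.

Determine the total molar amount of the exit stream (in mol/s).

296 mol/s

R reacted = 0.526 × 73.08 = 38.44 mol/s; ν_R = −2, so ξ = 38.44/2 = 19.22 mol/s.
Outlet amounts (n = n₀ + ν ξ):
  U: 103.6 − 1(19.22) = 84.41
  R: 73.08 − 2(19.22) = 34.64
  Q: 0 + 1(19.22) = 19.22
  V: 0 + 1(19.22) = 19.22
  M: 138.3 (inert)
Total out = 84.41 + 34.64 + 19.22 + 19.22 + 138.3 = 295.8 mol/s.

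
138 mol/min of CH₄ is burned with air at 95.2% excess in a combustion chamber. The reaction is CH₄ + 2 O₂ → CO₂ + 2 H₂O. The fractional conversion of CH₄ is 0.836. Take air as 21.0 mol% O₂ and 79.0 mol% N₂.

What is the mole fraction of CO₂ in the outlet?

0.0427

Stoichiometric O₂ = 2 × 138 = 276 mol/min; O₂ fed = 276 × 1.952 = 538.8 mol/min.
N₂ fed = 538.8 × 79/21 = 2027 mol/min.
Fuel reacted = 0.836 × 138 → ξ = 115.4 mol/min.
Outlet (n = n₀ + ν ξ):
  CH₄: 138 − 1(115.4) = 22.63
  O₂: 538.8 − 2(115.4) = 308
  N₂: 2027 (inert)
  CO₂: 0 + 1(115.4) = 115.4
  H₂O: 0 + 2(115.4) = 230.7
Total out = 2703 mol/min; y_CO₂ = 115.4 / 2703 = 0.04267.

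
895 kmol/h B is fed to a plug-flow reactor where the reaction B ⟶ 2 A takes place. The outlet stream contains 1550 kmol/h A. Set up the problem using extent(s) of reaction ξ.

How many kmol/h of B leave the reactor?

120 kmol/h

For A: n = n₀ + 2ξ → 1550 = 0 + 2ξ, giving ξ = 775 kmol/h.
Outlet amounts (n = n₀ + ν ξ):
  B: 895 − 1(775) = 120
  A: 0 + 2(775) = 1550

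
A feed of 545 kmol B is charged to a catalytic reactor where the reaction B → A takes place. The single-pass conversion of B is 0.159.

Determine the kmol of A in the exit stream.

B reacted = 0.159 × 545 = 86.66 kmol; ν_B = −1, so ξ = 86.66/1 = 86.66 kmol.
Outlet amounts (n = n₀ + ν ξ):
  B: 545 − 1(86.66) = 458.3
  A: 0 + 1(86.66) = 86.66

86.7 kmol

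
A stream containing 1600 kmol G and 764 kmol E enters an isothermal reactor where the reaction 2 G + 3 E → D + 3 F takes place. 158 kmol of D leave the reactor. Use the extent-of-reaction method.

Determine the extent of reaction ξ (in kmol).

For D: n = n₀ + 1ξ → 158 = 0 + 1ξ, giving ξ = 158 kmol.
Outlet amounts (n = n₀ + ν ξ):
  G: 1600 − 2(158) = 1284
  E: 764 − 3(158) = 290
  D: 0 + 1(158) = 158
  F: 0 + 3(158) = 474

ξ = 158 kmol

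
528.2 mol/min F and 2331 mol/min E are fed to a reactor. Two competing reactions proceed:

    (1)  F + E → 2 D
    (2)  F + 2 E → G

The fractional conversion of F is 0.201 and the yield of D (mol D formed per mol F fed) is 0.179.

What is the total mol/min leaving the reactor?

Yield of D: 2ξ₁ / 528.2 = 0.179 → ξ₁ = 47.27 mol/min.
Conversion of F: 1ξ₁ + 1ξ₂ = 0.201 × 528.2 = 106.2 → ξ₂ = 58.89 mol/min.
Outlet amounts (n = n₀ + Σ ν·ξ):
  F: 528.2 − 1(47.27) − 1(58.89) = 422
  E: 2331 − 1(47.27) − 2(58.89) = 2166
  D: 0 + 2(47.27) = 94.55
  G: 0 + 1(58.89) = 58.89
Total out = 422 + 2166 + 94.55 + 58.89 = 2741 mol/min.

2740 mol/min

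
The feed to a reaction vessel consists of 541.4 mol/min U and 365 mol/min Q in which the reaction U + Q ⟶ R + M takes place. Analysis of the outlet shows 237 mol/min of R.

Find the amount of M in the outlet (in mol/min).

For R: n = n₀ + 1ξ → 237 = 0 + 1ξ, giving ξ = 237 mol/min.
Outlet amounts (n = n₀ + ν ξ):
  U: 541.4 − 1(237) = 304.4
  Q: 365 − 1(237) = 128
  R: 0 + 1(237) = 237
  M: 0 + 1(237) = 237

237 mol/min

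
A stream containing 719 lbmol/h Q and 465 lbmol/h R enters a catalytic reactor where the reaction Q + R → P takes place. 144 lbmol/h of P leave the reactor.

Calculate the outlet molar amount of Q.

For P: n = n₀ + 1ξ → 144 = 0 + 1ξ, giving ξ = 144 lbmol/h.
Outlet amounts (n = n₀ + ν ξ):
  Q: 719 − 1(144) = 575
  R: 465 − 1(144) = 321
  P: 0 + 1(144) = 144

575 lbmol/h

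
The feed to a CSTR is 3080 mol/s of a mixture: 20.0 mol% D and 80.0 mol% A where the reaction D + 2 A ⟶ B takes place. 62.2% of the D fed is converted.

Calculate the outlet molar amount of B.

D reacted = 0.622 × 616 = 383.2 mol/s; ν_D = −1, so ξ = 383.2/1 = 383.2 mol/s.
Outlet amounts (n = n₀ + ν ξ):
  D: 616 − 1(383.2) = 232.8
  A: 2464 − 2(383.2) = 1698
  B: 0 + 1(383.2) = 383.2

383 mol/s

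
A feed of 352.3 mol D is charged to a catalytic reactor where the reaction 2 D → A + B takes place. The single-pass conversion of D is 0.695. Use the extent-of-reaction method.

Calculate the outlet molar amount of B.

D reacted = 0.695 × 352.3 = 244.8 mol; ν_D = −2, so ξ = 244.8/2 = 122.4 mol.
Outlet amounts (n = n₀ + ν ξ):
  D: 352.3 − 2(122.4) = 107.5
  A: 0 + 1(122.4) = 122.4
  B: 0 + 1(122.4) = 122.4

122 mol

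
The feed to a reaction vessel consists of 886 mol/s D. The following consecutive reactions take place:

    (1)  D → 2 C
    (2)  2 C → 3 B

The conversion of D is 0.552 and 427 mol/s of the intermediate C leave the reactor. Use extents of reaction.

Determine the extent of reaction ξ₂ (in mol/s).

ξ₂ = 276 mol/s

Conversion of D: D consumed = 1ξ₁ = 0.552 × 886 → ξ₁ = 489.1 mol/s.
C balance: n_C = 0 + 2ξ₁ − 2ξ₂ = 427 → ξ₂ = (2·489.1 − 427)/2 = 275.6 mol/s.
Outlet amounts (n = n₀ + Σ ν·ξ):
  D: 886 − 1(489.1) = 396.9
  C: 0 + 2(489.1) − 2(275.6) = 427
  B: 0 + 3(275.6) = 826.7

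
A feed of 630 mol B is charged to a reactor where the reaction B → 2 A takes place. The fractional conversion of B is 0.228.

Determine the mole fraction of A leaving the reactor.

B reacted = 0.228 × 630 = 143.6 mol; ν_B = −1, so ξ = 143.6/1 = 143.6 mol.
Outlet amounts (n = n₀ + ν ξ):
  B: 630 − 1(143.6) = 486.4
  A: 0 + 2(143.6) = 287.3
Total out = 773.6 mol; y_A = 287.3 / 773.6 = 0.3713.

0.371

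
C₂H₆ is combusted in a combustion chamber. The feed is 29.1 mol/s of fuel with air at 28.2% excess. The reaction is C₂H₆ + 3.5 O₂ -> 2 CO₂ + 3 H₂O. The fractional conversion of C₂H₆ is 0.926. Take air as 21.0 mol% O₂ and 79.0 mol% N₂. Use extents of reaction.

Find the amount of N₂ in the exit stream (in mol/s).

491 mol/s

Stoichiometric O₂ = 3.5 × 29.1 = 101.9 mol/s; O₂ fed = 101.9 × 1.282 = 130.6 mol/s.
N₂ fed = 130.6 × 79/21 = 491.2 mol/s.
Fuel reacted = 0.926 × 29.1 → ξ = 26.95 mol/s.
Outlet (n = n₀ + ν ξ):
  C₂H₆: 29.1 − 1(26.95) = 2.153
  O₂: 130.6 − 3.5(26.95) = 36.26
  N₂: 491.2 (inert)
  CO₂: 0 + 2(26.95) = 53.89
  H₂O: 0 + 3(26.95) = 80.84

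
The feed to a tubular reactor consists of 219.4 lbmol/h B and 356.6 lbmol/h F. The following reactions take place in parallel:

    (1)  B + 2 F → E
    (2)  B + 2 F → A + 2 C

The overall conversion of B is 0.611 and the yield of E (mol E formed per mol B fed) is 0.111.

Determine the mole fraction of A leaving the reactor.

Yield of E: 1ξ₁ / 219.4 = 0.111 → ξ₁ = 24.35 lbmol/h.
Conversion of B: 1ξ₁ + 1ξ₂ = 0.611 × 219.4 = 134.1 → ξ₂ = 109.7 lbmol/h.
Outlet amounts (n = n₀ + Σ ν·ξ):
  B: 219.4 − 1(24.35) − 1(109.7) = 85.35
  F: 356.6 − 2(24.35) − 2(109.7) = 88.49
  E: 0 + 1(24.35) = 24.35
  A: 0 + 1(109.7) = 109.7
  C: 0 + 2(109.7) = 219.4
Total out = 527.3 lbmol/h; y_A = 109.7 / 527.3 = 0.208.

0.208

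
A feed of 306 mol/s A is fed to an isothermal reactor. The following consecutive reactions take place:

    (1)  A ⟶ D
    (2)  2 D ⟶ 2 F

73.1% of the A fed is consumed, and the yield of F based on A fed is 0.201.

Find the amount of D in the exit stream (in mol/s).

162 mol/s

Conversion of A: A consumed = 1ξ₁ = 0.731 × 306 → ξ₁ = 223.7 mol/s.
Yield of F: 2ξ₂ / 306 = 0.201 → ξ₂ = 30.75 mol/s.
Outlet amounts (n = n₀ + Σ ν·ξ):
  A: 306 − 1(223.7) = 82.31
  D: 0 + 1(223.7) − 2(30.75) = 162.2
  F: 0 + 2(30.75) = 61.51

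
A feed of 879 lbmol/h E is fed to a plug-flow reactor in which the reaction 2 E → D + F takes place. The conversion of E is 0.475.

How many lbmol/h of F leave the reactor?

209 lbmol/h

E reacted = 0.475 × 879 = 417.5 lbmol/h; ν_E = −2, so ξ = 417.5/2 = 208.8 lbmol/h.
Outlet amounts (n = n₀ + ν ξ):
  E: 879 − 2(208.8) = 461.5
  D: 0 + 1(208.8) = 208.8
  F: 0 + 1(208.8) = 208.8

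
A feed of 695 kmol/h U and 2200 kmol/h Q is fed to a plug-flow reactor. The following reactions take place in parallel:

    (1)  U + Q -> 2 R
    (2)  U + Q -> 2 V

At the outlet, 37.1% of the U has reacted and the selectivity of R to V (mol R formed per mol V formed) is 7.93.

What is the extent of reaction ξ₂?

Conversion of U: U consumed = 0.371 × 695 = 257.8 kmol/h = 1ξ₁ + 1ξ₂.
Selectivity: 2ξ₁ / (2ξ₂) = 7.93 → ξ₁ = 7.93 ξ₂.
Substitute: (1·7.93 + 1) ξ₂ = 257.8 → ξ₂ = 28.87 kmol/h, ξ₁ = 229 kmol/h.
Outlet amounts (n = n₀ + Σ ν·ξ):
  U: 695 − 1(229) − 1(28.87) = 437.2
  Q: 2200 − 1(229) − 1(28.87) = 1942
  R: 0 + 2(229) = 457.9
  V: 0 + 2(28.87) = 57.75

ξ₂ = 28.9 kmol/h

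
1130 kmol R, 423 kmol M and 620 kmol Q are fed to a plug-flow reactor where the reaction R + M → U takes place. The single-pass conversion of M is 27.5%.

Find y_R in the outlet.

0.493

M reacted = 0.275 × 423 = 116.3 kmol; ν_M = −1, so ξ = 116.3/1 = 116.3 kmol.
Outlet amounts (n = n₀ + ν ξ):
  R: 1130 − 1(116.3) = 1014
  M: 423 − 1(116.3) = 306.7
  U: 0 + 1(116.3) = 116.3
  Q: 620 (inert)
Total out = 2057 kmol; y_R = 1014 / 2057 = 0.4929.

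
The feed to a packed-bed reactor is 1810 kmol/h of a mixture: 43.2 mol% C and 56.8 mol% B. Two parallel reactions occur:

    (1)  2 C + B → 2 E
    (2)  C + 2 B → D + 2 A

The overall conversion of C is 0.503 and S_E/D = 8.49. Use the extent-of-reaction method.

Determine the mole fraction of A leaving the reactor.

Conversion of C: C consumed = 0.503 × 781.9 = 393.3 kmol/h = 2ξ₁ + 1ξ₂.
Selectivity: 2ξ₁ / (1ξ₂) = 8.49 → ξ₁ = 4.245 ξ₂.
Substitute: (2·4.245 + 1) ξ₂ = 393.3 → ξ₂ = 41.44 kmol/h, ξ₁ = 175.9 kmol/h.
Outlet amounts (n = n₀ + Σ ν·ξ):
  C: 781.9 − 2(175.9) − 1(41.44) = 388.6
  B: 1028 − 1(175.9) − 2(41.44) = 769.3
  E: 0 + 2(175.9) = 351.9
  D: 0 + 1(41.44) = 41.44
  A: 0 + 2(41.44) = 82.89
Total out = 1634 kmol/h; y_A = 82.89 / 1634 = 0.05073.

0.0507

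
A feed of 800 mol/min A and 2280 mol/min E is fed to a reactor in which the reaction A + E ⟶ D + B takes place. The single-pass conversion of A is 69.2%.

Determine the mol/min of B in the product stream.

554 mol/min

A reacted = 0.692 × 800 = 553.6 mol/min; ν_A = −1, so ξ = 553.6/1 = 553.6 mol/min.
Outlet amounts (n = n₀ + ν ξ):
  A: 800 − 1(553.6) = 246.4
  E: 2280 − 1(553.6) = 1726
  D: 0 + 1(553.6) = 553.6
  B: 0 + 1(553.6) = 553.6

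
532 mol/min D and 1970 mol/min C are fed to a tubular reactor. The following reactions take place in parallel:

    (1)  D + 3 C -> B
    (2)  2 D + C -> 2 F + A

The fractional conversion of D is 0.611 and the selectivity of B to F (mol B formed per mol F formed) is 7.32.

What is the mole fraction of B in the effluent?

0.174

Conversion of D: D consumed = 0.611 × 532 = 325.1 mol/min = 1ξ₁ + 2ξ₂.
Selectivity: 1ξ₁ / (2ξ₂) = 7.32 → ξ₁ = 14.64 ξ₂.
Substitute: (1·14.64 + 2) ξ₂ = 325.1 → ξ₂ = 19.53 mol/min, ξ₁ = 286 mol/min.
Outlet amounts (n = n₀ + Σ ν·ξ):
  D: 532 − 1(286) − 2(19.53) = 206.9
  C: 1970 − 3(286) − 1(19.53) = 1093
  B: 0 + 1(286) = 286
  F: 0 + 2(19.53) = 39.07
  A: 0 + 1(19.53) = 19.53
Total out = 1644 mol/min; y_B = 286 / 1644 = 0.174.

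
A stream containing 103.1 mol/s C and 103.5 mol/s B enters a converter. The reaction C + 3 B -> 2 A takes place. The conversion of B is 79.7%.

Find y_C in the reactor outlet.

B reacted = 0.797 × 103.5 = 82.49 mol/s; ν_B = −3, so ξ = 82.49/3 = 27.5 mol/s.
Outlet amounts (n = n₀ + ν ξ):
  C: 103.1 − 1(27.5) = 75.6
  B: 103.5 − 3(27.5) = 21.01
  A: 0 + 2(27.5) = 54.99
Total out = 151.6 mol/s; y_C = 75.6 / 151.6 = 0.4987.

0.499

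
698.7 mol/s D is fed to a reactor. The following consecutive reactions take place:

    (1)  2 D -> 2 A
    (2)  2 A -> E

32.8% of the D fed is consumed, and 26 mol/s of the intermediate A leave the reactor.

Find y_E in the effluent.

0.17

Conversion of D: D consumed = 2ξ₁ = 0.328 × 698.7 → ξ₁ = 114.6 mol/s.
A balance: n_A = 0 + 2ξ₁ − 2ξ₂ = 26 → ξ₂ = (2·114.6 − 26)/2 = 101.6 mol/s.
Outlet amounts (n = n₀ + Σ ν·ξ):
  D: 698.7 − 2(114.6) = 469.5
  A: 0 + 2(114.6) − 2(101.6) = 26
  E: 0 + 1(101.6) = 101.6
Total out = 597.1 mol/s; y_E = 101.6 / 597.1 = 0.1701.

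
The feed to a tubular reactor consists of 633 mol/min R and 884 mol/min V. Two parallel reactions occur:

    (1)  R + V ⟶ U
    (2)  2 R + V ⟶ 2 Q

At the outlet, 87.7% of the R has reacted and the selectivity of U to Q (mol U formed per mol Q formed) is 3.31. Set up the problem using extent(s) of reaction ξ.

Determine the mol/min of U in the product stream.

Conversion of R: R consumed = 0.877 × 633 = 555.1 mol/min = 1ξ₁ + 2ξ₂.
Selectivity: 1ξ₁ / (2ξ₂) = 3.31 → ξ₁ = 6.62 ξ₂.
Substitute: (1·6.62 + 2) ξ₂ = 555.1 → ξ₂ = 64.4 mol/min, ξ₁ = 426.3 mol/min.
Outlet amounts (n = n₀ + Σ ν·ξ):
  R: 633 − 1(426.3) − 2(64.4) = 77.86
  V: 884 − 1(426.3) − 1(64.4) = 393.3
  U: 0 + 1(426.3) = 426.3
  Q: 0 + 2(64.4) = 128.8

426 mol/min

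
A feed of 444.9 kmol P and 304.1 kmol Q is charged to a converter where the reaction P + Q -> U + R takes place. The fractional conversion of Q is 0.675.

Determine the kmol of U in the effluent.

205 kmol

Q reacted = 0.675 × 304.1 = 205.3 kmol; ν_Q = −1, so ξ = 205.3/1 = 205.3 kmol.
Outlet amounts (n = n₀ + ν ξ):
  P: 444.9 − 1(205.3) = 239.6
  Q: 304.1 − 1(205.3) = 98.83
  U: 0 + 1(205.3) = 205.3
  R: 0 + 1(205.3) = 205.3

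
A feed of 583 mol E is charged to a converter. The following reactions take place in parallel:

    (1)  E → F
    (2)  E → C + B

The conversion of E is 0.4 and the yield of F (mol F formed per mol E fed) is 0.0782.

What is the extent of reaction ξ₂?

ξ₂ = 188 mol

Yield of F: 1ξ₁ / 583 = 0.0782 → ξ₁ = 45.59 mol.
Conversion of E: 1ξ₁ + 1ξ₂ = 0.4 × 583 = 233.2 → ξ₂ = 187.6 mol.
Outlet amounts (n = n₀ + Σ ν·ξ):
  E: 583 − 1(45.59) − 1(187.6) = 349.8
  F: 0 + 1(45.59) = 45.59
  C: 0 + 1(187.6) = 187.6
  B: 0 + 1(187.6) = 187.6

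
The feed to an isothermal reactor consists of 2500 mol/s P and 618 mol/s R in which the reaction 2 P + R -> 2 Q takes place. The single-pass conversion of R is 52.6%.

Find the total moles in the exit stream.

R reacted = 0.526 × 618 = 325.1 mol/s; ν_R = −1, so ξ = 325.1/1 = 325.1 mol/s.
Outlet amounts (n = n₀ + ν ξ):
  P: 2500 − 2(325.1) = 1850
  R: 618 − 1(325.1) = 292.9
  Q: 0 + 2(325.1) = 650.1
Total out = 1850 + 292.9 + 650.1 = 2793 mol/s.

2790 mol/s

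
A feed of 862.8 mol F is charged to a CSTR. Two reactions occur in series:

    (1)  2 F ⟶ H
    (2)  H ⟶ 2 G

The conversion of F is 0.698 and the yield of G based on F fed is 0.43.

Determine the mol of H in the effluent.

Conversion of F: F consumed = 2ξ₁ = 0.698 × 862.8 → ξ₁ = 301.1 mol.
Yield of G: 2ξ₂ / 862.8 = 0.43 → ξ₂ = 185.5 mol.
Outlet amounts (n = n₀ + Σ ν·ξ):
  F: 862.8 − 2(301.1) = 260.6
  H: 0 + 1(301.1) − 1(185.5) = 115.6
  G: 0 + 2(185.5) = 371

116 mol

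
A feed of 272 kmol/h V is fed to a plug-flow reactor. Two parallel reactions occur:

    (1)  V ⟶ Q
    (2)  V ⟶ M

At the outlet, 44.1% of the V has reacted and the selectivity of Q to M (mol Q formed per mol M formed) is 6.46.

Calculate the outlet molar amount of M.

16.1 kmol/h

Conversion of V: V consumed = 0.441 × 272 = 120 kmol/h = 1ξ₁ + 1ξ₂.
Selectivity: 1ξ₁ / (1ξ₂) = 6.46 → ξ₁ = 6.46 ξ₂.
Substitute: (1·6.46 + 1) ξ₂ = 120 → ξ₂ = 16.08 kmol/h, ξ₁ = 103.9 kmol/h.
Outlet amounts (n = n₀ + Σ ν·ξ):
  V: 272 − 1(103.9) − 1(16.08) = 152
  Q: 0 + 1(103.9) = 103.9
  M: 0 + 1(16.08) = 16.08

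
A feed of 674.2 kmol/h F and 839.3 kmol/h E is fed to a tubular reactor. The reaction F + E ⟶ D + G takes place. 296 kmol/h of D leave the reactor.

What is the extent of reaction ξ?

ξ = 296 kmol/h

For D: n = n₀ + 1ξ → 296 = 0 + 1ξ, giving ξ = 296 kmol/h.
Outlet amounts (n = n₀ + ν ξ):
  F: 674.2 − 1(296) = 378.2
  E: 839.3 − 1(296) = 543.3
  D: 0 + 1(296) = 296
  G: 0 + 1(296) = 296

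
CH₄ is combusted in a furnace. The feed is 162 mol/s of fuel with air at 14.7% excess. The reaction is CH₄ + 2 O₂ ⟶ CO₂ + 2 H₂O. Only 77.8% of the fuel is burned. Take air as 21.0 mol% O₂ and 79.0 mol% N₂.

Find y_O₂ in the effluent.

0.0619

Stoichiometric O₂ = 2 × 162 = 324 mol/s; O₂ fed = 324 × 1.147 = 371.6 mol/s.
N₂ fed = 371.6 × 79/21 = 1398 mol/s.
Fuel reacted = 0.778 × 162 → ξ = 126 mol/s.
Outlet (n = n₀ + ν ξ):
  CH₄: 162 − 1(126) = 35.96
  O₂: 371.6 − 2(126) = 119.6
  N₂: 1398 (inert)
  CO₂: 0 + 1(126) = 126
  H₂O: 0 + 2(126) = 252.1
Total out = 1932 mol/s; y_O₂ = 119.6 / 1932 = 0.06189.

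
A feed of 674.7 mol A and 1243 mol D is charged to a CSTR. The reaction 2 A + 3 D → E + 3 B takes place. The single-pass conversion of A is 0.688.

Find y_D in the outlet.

A reacted = 0.688 × 674.7 = 464.2 mol; ν_A = −2, so ξ = 464.2/2 = 232.1 mol.
Outlet amounts (n = n₀ + ν ξ):
  A: 674.7 − 2(232.1) = 210.5
  D: 1243 − 3(232.1) = 546.7
  E: 0 + 1(232.1) = 232.1
  B: 0 + 3(232.1) = 696.3
Total out = 1686 mol; y_D = 546.7 / 1686 = 0.3243.

0.324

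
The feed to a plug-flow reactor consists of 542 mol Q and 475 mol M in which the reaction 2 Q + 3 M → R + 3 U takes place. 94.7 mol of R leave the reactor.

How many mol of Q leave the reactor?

For R: n = n₀ + 1ξ → 94.7 = 0 + 1ξ, giving ξ = 94.7 mol.
Outlet amounts (n = n₀ + ν ξ):
  Q: 542 − 2(94.7) = 352.6
  M: 475 − 3(94.7) = 190.9
  R: 0 + 1(94.7) = 94.7
  U: 0 + 3(94.7) = 284.1

353 mol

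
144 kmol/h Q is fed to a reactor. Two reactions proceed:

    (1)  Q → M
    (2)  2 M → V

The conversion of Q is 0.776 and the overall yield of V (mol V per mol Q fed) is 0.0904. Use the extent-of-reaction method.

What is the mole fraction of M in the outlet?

0.654

Conversion of Q: Q consumed = 1ξ₁ = 0.776 × 144 → ξ₁ = 111.7 kmol/h.
Yield of V: 1ξ₂ / 144 = 0.0904 → ξ₂ = 13.02 kmol/h.
Outlet amounts (n = n₀ + Σ ν·ξ):
  Q: 144 − 1(111.7) = 32.26
  M: 0 + 1(111.7) − 2(13.02) = 85.71
  V: 0 + 1(13.02) = 13.02
Total out = 131 kmol/h; y_M = 85.71 / 131 = 0.6544.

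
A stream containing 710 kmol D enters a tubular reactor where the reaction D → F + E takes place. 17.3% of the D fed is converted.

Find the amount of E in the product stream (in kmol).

D reacted = 0.173 × 710 = 122.8 kmol; ν_D = −1, so ξ = 122.8/1 = 122.8 kmol.
Outlet amounts (n = n₀ + ν ξ):
  D: 710 − 1(122.8) = 587.2
  F: 0 + 1(122.8) = 122.8
  E: 0 + 1(122.8) = 122.8

123 kmol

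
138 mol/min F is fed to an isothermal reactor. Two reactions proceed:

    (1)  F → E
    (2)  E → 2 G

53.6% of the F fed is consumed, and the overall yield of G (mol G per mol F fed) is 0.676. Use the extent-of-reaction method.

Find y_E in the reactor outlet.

0.148

Conversion of F: F consumed = 1ξ₁ = 0.536 × 138 → ξ₁ = 73.97 mol/min.
Yield of G: 2ξ₂ / 138 = 0.676 → ξ₂ = 46.64 mol/min.
Outlet amounts (n = n₀ + Σ ν·ξ):
  F: 138 − 1(73.97) = 64.03
  E: 0 + 1(73.97) − 1(46.64) = 27.32
  G: 0 + 2(46.64) = 93.29
Total out = 184.6 mol/min; y_E = 27.32 / 184.6 = 0.148.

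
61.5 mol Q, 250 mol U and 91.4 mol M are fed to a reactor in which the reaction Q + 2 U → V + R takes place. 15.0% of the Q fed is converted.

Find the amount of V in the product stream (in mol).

Q reacted = 0.15 × 61.5 = 9.225 mol; ν_Q = −1, so ξ = 9.225/1 = 9.225 mol.
Outlet amounts (n = n₀ + ν ξ):
  Q: 61.5 − 1(9.225) = 52.27
  U: 250 − 2(9.225) = 231.6
  V: 0 + 1(9.225) = 9.225
  R: 0 + 1(9.225) = 9.225
  M: 91.4 (inert)

9.22 mol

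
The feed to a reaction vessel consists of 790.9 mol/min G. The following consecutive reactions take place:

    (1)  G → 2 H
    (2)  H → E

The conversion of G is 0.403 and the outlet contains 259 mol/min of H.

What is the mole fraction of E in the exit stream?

0.341

Conversion of G: G consumed = 1ξ₁ = 0.403 × 790.9 → ξ₁ = 318.7 mol/min.
H balance: n_H = 0 + 2ξ₁ − 1ξ₂ = 259 → ξ₂ = (2·318.7 − 259)/1 = 378.5 mol/min.
Outlet amounts (n = n₀ + Σ ν·ξ):
  G: 790.9 − 1(318.7) = 472.2
  H: 0 + 2(318.7) − 1(378.5) = 259
  E: 0 + 1(378.5) = 378.5
Total out = 1110 mol/min; y_E = 378.5 / 1110 = 0.3411.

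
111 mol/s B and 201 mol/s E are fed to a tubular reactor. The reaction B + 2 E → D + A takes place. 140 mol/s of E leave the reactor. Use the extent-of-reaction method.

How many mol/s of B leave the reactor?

80.5 mol/s

For E: n = n₀ − 2ξ → 140 = 201 − 2ξ, giving ξ = 30.5 mol/s.
Outlet amounts (n = n₀ + ν ξ):
  B: 111 − 1(30.5) = 80.5
  E: 201 − 2(30.5) = 140
  D: 0 + 1(30.5) = 30.5
  A: 0 + 1(30.5) = 30.5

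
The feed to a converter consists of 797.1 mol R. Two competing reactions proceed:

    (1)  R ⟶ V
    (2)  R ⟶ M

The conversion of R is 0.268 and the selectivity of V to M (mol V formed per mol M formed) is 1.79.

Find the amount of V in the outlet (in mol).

Conversion of R: R consumed = 0.268 × 797.1 = 213.6 mol = 1ξ₁ + 1ξ₂.
Selectivity: 1ξ₁ / (1ξ₂) = 1.79 → ξ₁ = 1.79 ξ₂.
Substitute: (1·1.79 + 1) ξ₂ = 213.6 → ξ₂ = 76.57 mol, ξ₁ = 137.1 mol.
Outlet amounts (n = n₀ + Σ ν·ξ):
  R: 797.1 − 1(137.1) − 1(76.57) = 583.5
  V: 0 + 1(137.1) = 137.1
  M: 0 + 1(76.57) = 76.57

137 mol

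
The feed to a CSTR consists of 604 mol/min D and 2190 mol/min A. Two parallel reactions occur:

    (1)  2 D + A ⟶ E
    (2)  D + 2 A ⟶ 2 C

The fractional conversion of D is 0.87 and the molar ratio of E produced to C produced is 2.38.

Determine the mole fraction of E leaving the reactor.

0.105

Conversion of D: D consumed = 0.87 × 604 = 525.5 mol/min = 2ξ₁ + 1ξ₂.
Selectivity: 1ξ₁ / (2ξ₂) = 2.38 → ξ₁ = 4.76 ξ₂.
Substitute: (2·4.76 + 1) ξ₂ = 525.5 → ξ₂ = 49.95 mol/min, ξ₁ = 237.8 mol/min.
Outlet amounts (n = n₀ + Σ ν·ξ):
  D: 604 − 2(237.8) − 1(49.95) = 78.52
  A: 2190 − 1(237.8) − 2(49.95) = 1852
  E: 0 + 1(237.8) = 237.8
  C: 0 + 2(49.95) = 99.9
Total out = 2269 mol/min; y_E = 237.8 / 2269 = 0.1048.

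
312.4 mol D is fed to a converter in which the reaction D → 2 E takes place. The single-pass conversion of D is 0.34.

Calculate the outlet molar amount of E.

212 mol

D reacted = 0.34 × 312.4 = 106.2 mol; ν_D = −1, so ξ = 106.2/1 = 106.2 mol.
Outlet amounts (n = n₀ + ν ξ):
  D: 312.4 − 1(106.2) = 206.2
  E: 0 + 2(106.2) = 212.4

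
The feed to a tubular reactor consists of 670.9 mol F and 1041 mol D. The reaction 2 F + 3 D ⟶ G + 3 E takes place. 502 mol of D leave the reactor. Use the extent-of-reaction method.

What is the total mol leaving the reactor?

For D: n = n₀ − 3ξ → 502 = 1041 − 3ξ, giving ξ = 179.7 mol.
Outlet amounts (n = n₀ + ν ξ):
  F: 670.9 − 2(179.7) = 311.6
  D: 1041 − 3(179.7) = 502
  G: 0 + 1(179.7) = 179.7
  E: 0 + 3(179.7) = 539
Total out = 311.6 + 502 + 179.7 + 539 = 1532 mol.

1530 mol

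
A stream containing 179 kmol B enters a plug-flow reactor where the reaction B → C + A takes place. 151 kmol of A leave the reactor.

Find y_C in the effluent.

For A: n = n₀ + 1ξ → 151 = 0 + 1ξ, giving ξ = 151 kmol.
Outlet amounts (n = n₀ + ν ξ):
  B: 179 − 1(151) = 28
  C: 0 + 1(151) = 151
  A: 0 + 1(151) = 151
Total out = 330 kmol; y_C = 151 / 330 = 0.4576.

0.458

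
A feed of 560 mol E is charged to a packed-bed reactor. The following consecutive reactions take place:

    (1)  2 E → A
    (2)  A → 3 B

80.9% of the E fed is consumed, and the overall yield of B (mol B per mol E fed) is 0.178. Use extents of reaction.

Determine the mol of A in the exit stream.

Conversion of E: E consumed = 2ξ₁ = 0.809 × 560 → ξ₁ = 226.5 mol.
Yield of B: 3ξ₂ / 560 = 0.178 → ξ₂ = 33.23 mol.
Outlet amounts (n = n₀ + Σ ν·ξ):
  E: 560 − 2(226.5) = 107
  A: 0 + 1(226.5) − 1(33.23) = 193.3
  B: 0 + 3(33.23) = 99.68

193 mol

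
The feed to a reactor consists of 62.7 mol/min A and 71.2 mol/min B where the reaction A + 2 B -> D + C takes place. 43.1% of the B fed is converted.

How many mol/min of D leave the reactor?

15.3 mol/min

B reacted = 0.431 × 71.2 = 30.69 mol/min; ν_B = −2, so ξ = 30.69/2 = 15.34 mol/min.
Outlet amounts (n = n₀ + ν ξ):
  A: 62.7 − 1(15.34) = 47.36
  B: 71.2 − 2(15.34) = 40.51
  D: 0 + 1(15.34) = 15.34
  C: 0 + 1(15.34) = 15.34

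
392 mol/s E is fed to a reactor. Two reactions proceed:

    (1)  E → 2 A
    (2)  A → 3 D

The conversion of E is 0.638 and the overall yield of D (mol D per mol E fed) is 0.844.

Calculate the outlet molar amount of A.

390 mol/s

Conversion of E: E consumed = 1ξ₁ = 0.638 × 392 → ξ₁ = 250.1 mol/s.
Yield of D: 3ξ₂ / 392 = 0.844 → ξ₂ = 110.3 mol/s.
Outlet amounts (n = n₀ + Σ ν·ξ):
  E: 392 − 1(250.1) = 141.9
  A: 0 + 2(250.1) − 1(110.3) = 389.9
  D: 0 + 3(110.3) = 330.8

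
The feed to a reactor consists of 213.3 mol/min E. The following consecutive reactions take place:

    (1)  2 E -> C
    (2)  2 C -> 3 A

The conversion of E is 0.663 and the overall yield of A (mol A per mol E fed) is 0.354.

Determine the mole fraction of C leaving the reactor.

Conversion of E: E consumed = 2ξ₁ = 0.663 × 213.3 → ξ₁ = 70.71 mol/min.
Yield of A: 3ξ₂ / 213.3 = 0.354 → ξ₂ = 25.17 mol/min.
Outlet amounts (n = n₀ + Σ ν·ξ):
  E: 213.3 − 2(70.71) = 71.88
  C: 0 + 1(70.71) − 2(25.17) = 20.37
  A: 0 + 3(25.17) = 75.51
Total out = 167.8 mol/min; y_C = 20.37 / 167.8 = 0.1214.

0.121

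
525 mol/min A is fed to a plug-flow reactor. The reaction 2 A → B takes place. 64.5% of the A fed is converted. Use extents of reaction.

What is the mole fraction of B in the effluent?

A reacted = 0.645 × 525 = 338.6 mol/min; ν_A = −2, so ξ = 338.6/2 = 169.3 mol/min.
Outlet amounts (n = n₀ + ν ξ):
  A: 525 − 2(169.3) = 186.4
  B: 0 + 1(169.3) = 169.3
Total out = 355.7 mol/min; y_B = 169.3 / 355.7 = 0.476.

0.476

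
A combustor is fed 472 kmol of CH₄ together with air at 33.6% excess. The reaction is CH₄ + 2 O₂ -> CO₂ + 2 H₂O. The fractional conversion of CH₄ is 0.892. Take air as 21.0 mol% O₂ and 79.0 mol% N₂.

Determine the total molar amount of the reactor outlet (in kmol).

6480 kmol

Stoichiometric O₂ = 2 × 472 = 944 kmol; O₂ fed = 944 × 1.336 = 1261 kmol.
N₂ fed = 1261 × 79/21 = 4744 kmol.
Fuel reacted = 0.892 × 472 → ξ = 421 kmol.
Outlet (n = n₀ + ν ξ):
  CH₄: 472 − 1(421) = 50.98
  O₂: 1261 − 2(421) = 419.1
  N₂: 4744 (inert)
  CO₂: 0 + 1(421) = 421
  H₂O: 0 + 2(421) = 842
Total out = 50.98 + 419.1 + 4744 + 421 + 842 = 6478 kmol.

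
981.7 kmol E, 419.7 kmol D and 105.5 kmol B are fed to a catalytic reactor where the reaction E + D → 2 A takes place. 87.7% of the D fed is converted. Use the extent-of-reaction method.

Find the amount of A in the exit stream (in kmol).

D reacted = 0.877 × 419.7 = 368.1 kmol; ν_D = −1, so ξ = 368.1/1 = 368.1 kmol.
Outlet amounts (n = n₀ + ν ξ):
  E: 981.7 − 1(368.1) = 613.6
  D: 419.7 − 1(368.1) = 51.62
  A: 0 + 2(368.1) = 736.2
  B: 105.5 (inert)

736 kmol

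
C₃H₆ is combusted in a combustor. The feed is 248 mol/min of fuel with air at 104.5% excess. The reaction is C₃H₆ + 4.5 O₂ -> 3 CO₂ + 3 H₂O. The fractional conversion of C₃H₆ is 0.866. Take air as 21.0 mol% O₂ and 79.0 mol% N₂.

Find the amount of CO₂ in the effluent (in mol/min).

Stoichiometric O₂ = 4.5 × 248 = 1116 mol/min; O₂ fed = 1116 × 2.045 = 2282 mol/min.
N₂ fed = 2282 × 79/21 = 8585 mol/min.
Fuel reacted = 0.866 × 248 → ξ = 214.8 mol/min.
Outlet (n = n₀ + ν ξ):
  C₃H₆: 248 − 1(214.8) = 33.23
  O₂: 2282 − 4.5(214.8) = 1316
  N₂: 8585 (inert)
  CO₂: 0 + 3(214.8) = 644.3
  H₂O: 0 + 3(214.8) = 644.3

644 mol/min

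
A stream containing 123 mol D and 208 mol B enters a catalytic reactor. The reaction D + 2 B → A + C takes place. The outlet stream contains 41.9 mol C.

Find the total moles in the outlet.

For C: n = n₀ + 1ξ → 41.9 = 0 + 1ξ, giving ξ = 41.9 mol.
Outlet amounts (n = n₀ + ν ξ):
  D: 123 − 1(41.9) = 81.1
  B: 208 − 2(41.9) = 124.2
  A: 0 + 1(41.9) = 41.9
  C: 0 + 1(41.9) = 41.9
Total out = 81.1 + 124.2 + 41.9 + 41.9 = 289.1 mol.

289 mol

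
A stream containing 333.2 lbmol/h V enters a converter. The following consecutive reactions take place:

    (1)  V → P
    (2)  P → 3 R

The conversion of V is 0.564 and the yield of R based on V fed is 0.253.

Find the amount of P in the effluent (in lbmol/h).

160 lbmol/h

Conversion of V: V consumed = 1ξ₁ = 0.564 × 333.2 → ξ₁ = 187.9 lbmol/h.
Yield of R: 3ξ₂ / 333.2 = 0.253 → ξ₂ = 28.1 lbmol/h.
Outlet amounts (n = n₀ + Σ ν·ξ):
  V: 333.2 − 1(187.9) = 145.3
  P: 0 + 1(187.9) − 1(28.1) = 159.8
  R: 0 + 3(28.1) = 84.3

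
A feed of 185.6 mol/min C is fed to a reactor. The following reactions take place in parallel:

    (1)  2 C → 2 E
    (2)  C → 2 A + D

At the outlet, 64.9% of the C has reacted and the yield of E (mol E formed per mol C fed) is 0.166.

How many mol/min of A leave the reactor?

Yield of E: 2ξ₁ / 185.6 = 0.166 → ξ₁ = 15.4 mol/min.
Conversion of C: 2ξ₁ + 1ξ₂ = 0.649 × 185.6 = 120.5 → ξ₂ = 89.64 mol/min.
Outlet amounts (n = n₀ + Σ ν·ξ):
  C: 185.6 − 2(15.4) − 1(89.64) = 65.15
  E: 0 + 2(15.4) = 30.81
  A: 0 + 2(89.64) = 179.3
  D: 0 + 1(89.64) = 89.64

179 mol/min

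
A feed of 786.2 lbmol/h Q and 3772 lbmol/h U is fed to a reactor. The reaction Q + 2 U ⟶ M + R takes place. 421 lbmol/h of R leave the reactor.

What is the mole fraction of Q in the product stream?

0.0883

For R: n = n₀ + 1ξ → 421 = 0 + 1ξ, giving ξ = 421 lbmol/h.
Outlet amounts (n = n₀ + ν ξ):
  Q: 786.2 − 1(421) = 365.2
  U: 3772 − 2(421) = 2930
  M: 0 + 1(421) = 421
  R: 0 + 1(421) = 421
Total out = 4137 lbmol/h; y_Q = 365.2 / 4137 = 0.08827.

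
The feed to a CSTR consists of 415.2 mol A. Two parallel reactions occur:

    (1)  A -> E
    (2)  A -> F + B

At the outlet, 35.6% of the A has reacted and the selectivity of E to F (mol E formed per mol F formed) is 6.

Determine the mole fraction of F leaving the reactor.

0.0484

Conversion of A: A consumed = 0.356 × 415.2 = 147.8 mol = 1ξ₁ + 1ξ₂.
Selectivity: 1ξ₁ / (1ξ₂) = 6 → ξ₁ = 6 ξ₂.
Substitute: (1·6 + 1) ξ₂ = 147.8 → ξ₂ = 21.12 mol, ξ₁ = 126.7 mol.
Outlet amounts (n = n₀ + Σ ν·ξ):
  A: 415.2 − 1(126.7) − 1(21.12) = 267.4
  E: 0 + 1(126.7) = 126.7
  F: 0 + 1(21.12) = 21.12
  B: 0 + 1(21.12) = 21.12
Total out = 436.3 mol; y_F = 21.12 / 436.3 = 0.0484.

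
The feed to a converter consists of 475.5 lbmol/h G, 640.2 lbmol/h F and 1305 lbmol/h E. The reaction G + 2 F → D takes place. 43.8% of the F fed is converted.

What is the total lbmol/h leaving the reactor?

F reacted = 0.438 × 640.2 = 280.4 lbmol/h; ν_F = −2, so ξ = 280.4/2 = 140.2 lbmol/h.
Outlet amounts (n = n₀ + ν ξ):
  G: 475.5 − 1(140.2) = 335.3
  F: 640.2 − 2(140.2) = 359.8
  D: 0 + 1(140.2) = 140.2
  E: 1305 (inert)
Total out = 335.3 + 359.8 + 140.2 + 1305 = 2140 lbmol/h.

2140 lbmol/h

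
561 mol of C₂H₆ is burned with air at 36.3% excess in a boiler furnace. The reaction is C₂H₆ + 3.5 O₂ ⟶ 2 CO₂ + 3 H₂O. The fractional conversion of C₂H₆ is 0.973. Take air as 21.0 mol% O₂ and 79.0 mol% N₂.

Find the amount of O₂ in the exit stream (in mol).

Stoichiometric O₂ = 3.5 × 561 = 1964 mol; O₂ fed = 1964 × 1.363 = 2676 mol.
N₂ fed = 2676 × 79/21 = 10070 mol.
Fuel reacted = 0.973 × 561 → ξ = 545.9 mol.
Outlet (n = n₀ + ν ξ):
  C₂H₆: 561 − 1(545.9) = 15.15
  O₂: 2676 − 3.5(545.9) = 765.8
  N₂: 10070 (inert)
  CO₂: 0 + 2(545.9) = 1092
  H₂O: 0 + 3(545.9) = 1638

766 mol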